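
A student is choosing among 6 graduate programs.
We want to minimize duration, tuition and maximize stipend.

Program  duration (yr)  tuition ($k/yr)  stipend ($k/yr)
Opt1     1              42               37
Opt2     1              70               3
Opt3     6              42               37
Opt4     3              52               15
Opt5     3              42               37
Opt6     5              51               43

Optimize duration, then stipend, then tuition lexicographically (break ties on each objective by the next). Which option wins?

Opt1

First minimize duration: best is 1, kept {Opt1, Opt2}.
Then maximize stipend: best is 37, kept {Opt1}.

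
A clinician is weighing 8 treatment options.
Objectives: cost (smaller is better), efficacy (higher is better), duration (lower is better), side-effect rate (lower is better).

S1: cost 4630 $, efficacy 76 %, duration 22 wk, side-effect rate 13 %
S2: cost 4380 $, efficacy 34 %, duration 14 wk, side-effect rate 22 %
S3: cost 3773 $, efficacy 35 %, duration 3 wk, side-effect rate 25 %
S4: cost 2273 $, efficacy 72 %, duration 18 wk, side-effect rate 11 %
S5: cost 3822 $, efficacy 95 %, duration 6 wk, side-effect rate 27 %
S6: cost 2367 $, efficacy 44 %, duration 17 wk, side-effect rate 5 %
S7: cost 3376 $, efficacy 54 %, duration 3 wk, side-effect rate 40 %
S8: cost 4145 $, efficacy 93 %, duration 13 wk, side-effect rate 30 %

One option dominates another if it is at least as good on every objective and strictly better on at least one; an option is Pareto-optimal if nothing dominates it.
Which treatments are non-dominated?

S1, S2, S3, S4, S5, S6, S7

S1: not dominated.
S2: not dominated.
S3: not dominated.
S4: not dominated (best cost).
S5: not dominated (best efficacy).
S6: not dominated (best side-effect rate).
S7: not dominated.
S8: dominated by S5 (cost 3822≤4145, efficacy 95≥93, duration 6≤13, side-effect rate 27≤30).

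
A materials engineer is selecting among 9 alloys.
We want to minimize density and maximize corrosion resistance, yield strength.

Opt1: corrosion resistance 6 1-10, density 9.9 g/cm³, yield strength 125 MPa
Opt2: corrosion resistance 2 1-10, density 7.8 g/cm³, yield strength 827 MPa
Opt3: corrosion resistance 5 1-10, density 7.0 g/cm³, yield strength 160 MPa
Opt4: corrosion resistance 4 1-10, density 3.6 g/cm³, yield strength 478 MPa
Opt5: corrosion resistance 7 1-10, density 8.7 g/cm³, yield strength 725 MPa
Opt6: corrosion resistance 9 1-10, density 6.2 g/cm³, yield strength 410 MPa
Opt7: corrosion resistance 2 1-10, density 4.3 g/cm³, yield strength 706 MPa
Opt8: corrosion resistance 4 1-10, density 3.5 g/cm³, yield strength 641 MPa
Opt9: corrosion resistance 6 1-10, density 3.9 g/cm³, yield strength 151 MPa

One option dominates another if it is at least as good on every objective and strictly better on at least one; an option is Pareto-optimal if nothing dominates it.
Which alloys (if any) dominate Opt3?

Opt6

Opt6: corrosion resistance 9≥5, density 6.2≤7.0, yield strength 410≥160 — dominates Opt3.
Others (Opt1, Opt2, Opt4, Opt5, Opt7, Opt8, Opt9) are each worse than Opt3 on at least one objective.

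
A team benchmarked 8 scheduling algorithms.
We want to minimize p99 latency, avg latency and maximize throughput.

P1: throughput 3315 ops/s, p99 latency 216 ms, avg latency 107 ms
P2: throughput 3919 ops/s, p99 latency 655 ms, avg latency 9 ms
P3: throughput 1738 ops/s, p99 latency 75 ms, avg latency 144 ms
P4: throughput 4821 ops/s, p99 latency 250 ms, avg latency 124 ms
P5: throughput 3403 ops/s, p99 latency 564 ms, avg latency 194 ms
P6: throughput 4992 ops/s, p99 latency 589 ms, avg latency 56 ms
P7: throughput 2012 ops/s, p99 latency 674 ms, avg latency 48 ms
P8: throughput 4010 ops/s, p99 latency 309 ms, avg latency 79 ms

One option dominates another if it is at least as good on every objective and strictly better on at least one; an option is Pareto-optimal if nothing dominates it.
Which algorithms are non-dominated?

P1, P2, P3, P4, P6, P8

P1: not dominated.
P2: not dominated (best avg latency).
P3: not dominated (best p99 latency).
P4: not dominated.
P5: dominated by P4 (throughput 4821≥3403, p99 latency 250≤564, avg latency 124≤194).
P6: not dominated (best throughput).
P7: dominated by P2 (throughput 3919≥2012, p99 latency 655≤674, avg latency 9≤48).
P8: not dominated.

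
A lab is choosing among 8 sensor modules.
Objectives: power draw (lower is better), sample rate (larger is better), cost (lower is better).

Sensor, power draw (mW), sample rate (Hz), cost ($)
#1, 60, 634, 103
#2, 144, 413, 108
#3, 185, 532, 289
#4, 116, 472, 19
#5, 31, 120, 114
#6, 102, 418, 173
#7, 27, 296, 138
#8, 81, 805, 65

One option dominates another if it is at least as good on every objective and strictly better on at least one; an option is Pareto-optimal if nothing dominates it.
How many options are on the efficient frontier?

5

#1: not dominated.
#2: dominated by #1 (power draw 60≤144, sample rate 634≥413, cost 103≤108).
#3: dominated by #1 (power draw 60≤185, sample rate 634≥532, cost 103≤289).
#4: not dominated (best cost).
#5: not dominated.
#6: dominated by #1 (power draw 60≤102, sample rate 634≥418, cost 103≤173).
#7: not dominated (best power draw).
#8: not dominated (best sample rate).
Pareto-optimal: #1, #4, #5, #7, #8 → 5.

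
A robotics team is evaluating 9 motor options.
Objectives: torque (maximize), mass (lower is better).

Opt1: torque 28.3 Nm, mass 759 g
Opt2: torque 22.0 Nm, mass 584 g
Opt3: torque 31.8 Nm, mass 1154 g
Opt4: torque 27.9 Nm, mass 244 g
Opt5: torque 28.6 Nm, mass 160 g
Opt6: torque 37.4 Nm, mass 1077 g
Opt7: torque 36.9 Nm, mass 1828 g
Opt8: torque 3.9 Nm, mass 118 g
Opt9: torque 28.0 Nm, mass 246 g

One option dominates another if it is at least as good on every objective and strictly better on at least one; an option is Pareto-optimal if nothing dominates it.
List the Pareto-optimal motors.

Opt5, Opt6, Opt8

Opt1: dominated by Opt5 (torque 28.6≥28.3, mass 160≤759).
Opt2: dominated by Opt4 (torque 27.9≥22.0, mass 244≤584).
Opt3: dominated by Opt6 (torque 37.4≥31.8, mass 1077≤1154).
Opt4: dominated by Opt5 (torque 28.6≥27.9, mass 160≤244).
Opt5: not dominated.
Opt6: not dominated (best torque).
Opt7: dominated by Opt6 (torque 37.4≥36.9, mass 1077≤1828).
Opt8: not dominated (best mass).
Opt9: dominated by Opt5 (torque 28.6≥28.0, mass 160≤246).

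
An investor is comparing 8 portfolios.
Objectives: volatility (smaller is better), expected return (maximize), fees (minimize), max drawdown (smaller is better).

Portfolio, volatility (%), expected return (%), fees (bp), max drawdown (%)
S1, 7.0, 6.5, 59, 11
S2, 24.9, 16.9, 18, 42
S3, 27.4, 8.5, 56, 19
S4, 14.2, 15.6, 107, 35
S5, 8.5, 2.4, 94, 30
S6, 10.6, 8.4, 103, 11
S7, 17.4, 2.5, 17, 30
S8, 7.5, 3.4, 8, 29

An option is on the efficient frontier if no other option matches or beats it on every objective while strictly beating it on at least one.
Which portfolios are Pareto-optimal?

S1: not dominated (best volatility).
S2: not dominated (best expected return).
S3: not dominated.
S4: not dominated.
S5: dominated by S1 (volatility 7.0≤8.5, expected return 6.5≥2.4, fees 59≤94, max drawdown 11≤30).
S6: not dominated.
S7: dominated by S8 (volatility 7.5≤17.4, expected return 3.4≥2.5, fees 8≤17, max drawdown 29≤30).
S8: not dominated (best fees).

S1, S2, S3, S4, S6, S8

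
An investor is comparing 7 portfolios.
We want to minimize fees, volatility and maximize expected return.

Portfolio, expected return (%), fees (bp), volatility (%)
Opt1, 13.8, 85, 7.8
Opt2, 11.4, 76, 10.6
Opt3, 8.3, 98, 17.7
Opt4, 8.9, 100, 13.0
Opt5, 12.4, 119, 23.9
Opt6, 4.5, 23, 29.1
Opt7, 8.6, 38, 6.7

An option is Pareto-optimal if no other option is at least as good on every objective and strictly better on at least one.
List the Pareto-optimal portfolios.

Opt1, Opt2, Opt6, Opt7

Opt1: not dominated (best expected return).
Opt2: not dominated.
Opt3: dominated by Opt1 (expected return 13.8≥8.3, fees 85≤98, volatility 7.8≤17.7).
Opt4: dominated by Opt1 (expected return 13.8≥8.9, fees 85≤100, volatility 7.8≤13.0).
Opt5: dominated by Opt1 (expected return 13.8≥12.4, fees 85≤119, volatility 7.8≤23.9).
Opt6: not dominated (best fees).
Opt7: not dominated (best volatility).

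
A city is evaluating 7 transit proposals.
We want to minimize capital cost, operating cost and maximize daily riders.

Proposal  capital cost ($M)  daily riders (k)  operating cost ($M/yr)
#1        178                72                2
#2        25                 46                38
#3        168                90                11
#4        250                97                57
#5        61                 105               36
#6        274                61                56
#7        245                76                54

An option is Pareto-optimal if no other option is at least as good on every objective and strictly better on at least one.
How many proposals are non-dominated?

#1: not dominated (best operating cost).
#2: not dominated (best capital cost).
#3: not dominated.
#4: dominated by #5 (capital cost 61≤250, daily riders 105≥97, operating cost 36≤57).
#5: not dominated (best daily riders).
#6: dominated by #1 (capital cost 178≤274, daily riders 72≥61, operating cost 2≤56).
#7: dominated by #3 (capital cost 168≤245, daily riders 90≥76, operating cost 11≤54).
Pareto-optimal: #1, #2, #3, #5 → 4.

4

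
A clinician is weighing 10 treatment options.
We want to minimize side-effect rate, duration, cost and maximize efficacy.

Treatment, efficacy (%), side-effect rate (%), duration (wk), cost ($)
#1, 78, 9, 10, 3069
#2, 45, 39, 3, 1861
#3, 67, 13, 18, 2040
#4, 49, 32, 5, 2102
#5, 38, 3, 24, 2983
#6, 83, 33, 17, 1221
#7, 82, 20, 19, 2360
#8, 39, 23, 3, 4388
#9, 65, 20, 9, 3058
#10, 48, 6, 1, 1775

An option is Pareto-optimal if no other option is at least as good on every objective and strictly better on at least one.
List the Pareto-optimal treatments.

#1: not dominated.
#2: dominated by #10 (efficacy 48≥45, side-effect rate 6≤39, duration 1≤3, cost 1775≤1861).
#3: not dominated.
#4: not dominated.
#5: not dominated (best side-effect rate).
#6: not dominated (best efficacy).
#7: not dominated.
#8: dominated by #10 (efficacy 48≥39, side-effect rate 6≤23, duration 1≤3, cost 1775≤4388).
#9: not dominated.
#10: not dominated (best duration).

#1, #3, #4, #5, #6, #7, #9, #10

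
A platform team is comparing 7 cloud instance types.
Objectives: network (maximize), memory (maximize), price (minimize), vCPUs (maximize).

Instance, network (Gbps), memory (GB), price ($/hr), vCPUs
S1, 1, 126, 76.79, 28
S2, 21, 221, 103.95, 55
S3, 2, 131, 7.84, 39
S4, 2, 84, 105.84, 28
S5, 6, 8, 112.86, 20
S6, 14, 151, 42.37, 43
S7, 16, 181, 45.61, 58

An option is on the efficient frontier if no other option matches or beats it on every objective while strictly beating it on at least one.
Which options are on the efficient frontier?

S2, S3, S6, S7

S1: dominated by S3 (network 2≥1, memory 131≥126, price 7.84≤76.79, vCPUs 39≥28).
S2: not dominated (best network).
S3: not dominated (best price).
S4: dominated by S2 (network 21≥2, memory 221≥84, price 103.95≤105.84, vCPUs 55≥28).
S5: dominated by S2 (network 21≥6, memory 221≥8, price 103.95≤112.86, vCPUs 55≥20).
S6: not dominated.
S7: not dominated (best vCPUs).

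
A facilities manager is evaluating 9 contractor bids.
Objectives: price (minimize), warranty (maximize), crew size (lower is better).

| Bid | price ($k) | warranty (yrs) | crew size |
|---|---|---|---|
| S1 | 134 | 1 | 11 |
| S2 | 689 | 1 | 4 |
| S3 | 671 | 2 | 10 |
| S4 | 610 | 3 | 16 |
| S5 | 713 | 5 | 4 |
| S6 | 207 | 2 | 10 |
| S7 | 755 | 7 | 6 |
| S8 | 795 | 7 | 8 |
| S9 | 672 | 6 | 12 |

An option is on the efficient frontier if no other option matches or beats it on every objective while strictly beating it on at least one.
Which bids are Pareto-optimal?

S1: not dominated (best price).
S2: not dominated.
S3: dominated by S6 (price 207≤671, warranty 2≥2, crew size 10≤10).
S4: not dominated.
S5: not dominated.
S6: not dominated.
S7: not dominated.
S8: dominated by S7 (price 755≤795, warranty 7≥7, crew size 6≤8).
S9: not dominated.

S1, S2, S4, S5, S6, S7, S9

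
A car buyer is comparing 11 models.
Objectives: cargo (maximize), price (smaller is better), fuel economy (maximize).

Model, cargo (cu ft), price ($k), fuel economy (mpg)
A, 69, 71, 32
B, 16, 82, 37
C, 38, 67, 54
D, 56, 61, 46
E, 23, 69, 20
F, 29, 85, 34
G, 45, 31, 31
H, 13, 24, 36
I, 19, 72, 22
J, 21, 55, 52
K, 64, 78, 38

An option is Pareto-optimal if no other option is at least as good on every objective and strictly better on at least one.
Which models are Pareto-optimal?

A: not dominated (best cargo).
B: dominated by C (cargo 38≥16, price 67≤82, fuel economy 54≥37).
C: not dominated (best fuel economy).
D: not dominated.
E: dominated by C (cargo 38≥23, price 67≤69, fuel economy 54≥20).
F: dominated by C (cargo 38≥29, price 67≤85, fuel economy 54≥34).
G: not dominated.
H: not dominated (best price).
I: dominated by A (cargo 69≥19, price 71≤72, fuel economy 32≥22).
J: not dominated.
K: not dominated.

A, C, D, G, H, J, K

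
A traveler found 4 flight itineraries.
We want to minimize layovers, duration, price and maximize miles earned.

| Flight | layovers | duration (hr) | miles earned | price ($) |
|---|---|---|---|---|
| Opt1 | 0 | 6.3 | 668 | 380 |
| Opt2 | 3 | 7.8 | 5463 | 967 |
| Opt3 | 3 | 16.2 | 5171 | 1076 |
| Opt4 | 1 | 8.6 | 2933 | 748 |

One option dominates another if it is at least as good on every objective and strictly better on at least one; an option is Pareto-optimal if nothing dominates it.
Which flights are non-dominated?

Opt1, Opt2, Opt4

Opt1: not dominated (best layovers).
Opt2: not dominated (best miles earned).
Opt3: dominated by Opt2 (layovers 3≤3, duration 7.8≤16.2, miles earned 5463≥5171, price 967≤1076).
Opt4: not dominated.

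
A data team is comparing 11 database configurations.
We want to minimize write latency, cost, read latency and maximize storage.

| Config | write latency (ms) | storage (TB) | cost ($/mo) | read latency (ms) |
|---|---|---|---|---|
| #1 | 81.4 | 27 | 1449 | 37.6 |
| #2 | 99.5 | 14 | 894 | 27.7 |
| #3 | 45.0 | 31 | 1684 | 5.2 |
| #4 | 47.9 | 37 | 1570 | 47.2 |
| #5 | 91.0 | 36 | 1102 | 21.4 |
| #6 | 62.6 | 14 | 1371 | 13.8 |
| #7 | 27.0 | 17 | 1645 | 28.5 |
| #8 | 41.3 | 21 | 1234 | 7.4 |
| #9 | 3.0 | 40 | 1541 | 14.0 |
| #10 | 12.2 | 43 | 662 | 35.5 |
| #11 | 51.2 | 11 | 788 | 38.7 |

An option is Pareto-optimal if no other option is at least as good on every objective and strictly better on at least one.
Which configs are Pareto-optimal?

#1: dominated by #10 (write latency 12.2≤81.4, storage 43≥27, cost 662≤1449, read latency 35.5≤37.6).
#2: not dominated.
#3: not dominated (best read latency).
#4: dominated by #9 (write latency 3.0≤47.9, storage 40≥37, cost 1541≤1570, read latency 14.0≤47.2).
#5: not dominated.
#6: dominated by #8 (write latency 41.3≤62.6, storage 21≥14, cost 1234≤1371, read latency 7.4≤13.8).
#7: dominated by #9 (write latency 3.0≤27.0, storage 40≥17, cost 1541≤1645, read latency 14.0≤28.5).
#8: not dominated.
#9: not dominated (best write latency).
#10: not dominated (best storage).
#11: dominated by #10 (write latency 12.2≤51.2, storage 43≥11, cost 662≤788, read latency 35.5≤38.7).

#2, #3, #5, #8, #9, #10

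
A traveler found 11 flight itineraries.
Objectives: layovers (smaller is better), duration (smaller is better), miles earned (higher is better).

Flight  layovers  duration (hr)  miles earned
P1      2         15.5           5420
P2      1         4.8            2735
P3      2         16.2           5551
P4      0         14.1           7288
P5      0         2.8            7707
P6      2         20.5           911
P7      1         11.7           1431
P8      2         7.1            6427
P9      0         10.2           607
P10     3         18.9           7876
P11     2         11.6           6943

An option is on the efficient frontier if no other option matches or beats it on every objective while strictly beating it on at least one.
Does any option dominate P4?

Yes

P5 vs P4: layovers 0≤0, duration 2.8≤14.1, miles earned 7707≥7288 — P5 is at least as good on every objective and strictly better on at least one, so P5 dominates P4.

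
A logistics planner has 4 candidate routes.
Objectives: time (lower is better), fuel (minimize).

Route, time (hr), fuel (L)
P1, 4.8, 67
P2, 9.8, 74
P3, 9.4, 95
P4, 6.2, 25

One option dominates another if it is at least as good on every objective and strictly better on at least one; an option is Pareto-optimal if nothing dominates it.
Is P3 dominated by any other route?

P1 vs P3: time 4.8≤9.4, fuel 67≤95 — P1 is at least as good on every objective and strictly better on at least one, so P1 dominates P3.

Yes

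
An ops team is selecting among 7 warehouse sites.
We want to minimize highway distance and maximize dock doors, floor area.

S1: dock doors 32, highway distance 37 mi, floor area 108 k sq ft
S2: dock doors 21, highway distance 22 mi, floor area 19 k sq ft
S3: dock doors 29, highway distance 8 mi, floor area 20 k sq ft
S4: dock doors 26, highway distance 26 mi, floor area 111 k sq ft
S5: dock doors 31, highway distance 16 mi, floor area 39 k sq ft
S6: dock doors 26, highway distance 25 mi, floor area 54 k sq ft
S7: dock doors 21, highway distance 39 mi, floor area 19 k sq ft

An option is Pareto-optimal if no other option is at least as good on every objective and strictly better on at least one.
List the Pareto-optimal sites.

S1, S3, S4, S5, S6

S1: not dominated (best dock doors).
S2: dominated by S3 (dock doors 29≥21, highway distance 8≤22, floor area 20≥19).
S3: not dominated (best highway distance).
S4: not dominated (best floor area).
S5: not dominated.
S6: not dominated.
S7: dominated by S1 (dock doors 32≥21, highway distance 37≤39, floor area 108≥19).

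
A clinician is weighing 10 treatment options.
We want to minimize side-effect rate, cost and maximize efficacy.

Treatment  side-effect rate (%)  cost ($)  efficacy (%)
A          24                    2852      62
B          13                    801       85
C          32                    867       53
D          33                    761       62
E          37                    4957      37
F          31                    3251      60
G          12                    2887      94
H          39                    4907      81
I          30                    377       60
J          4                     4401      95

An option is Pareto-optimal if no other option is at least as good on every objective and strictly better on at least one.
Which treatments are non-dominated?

A: dominated by B (side-effect rate 13≤24, cost 801≤2852, efficacy 85≥62).
B: not dominated.
C: dominated by B (side-effect rate 13≤32, cost 801≤867, efficacy 85≥53).
D: not dominated.
E: dominated by A (side-effect rate 24≤37, cost 2852≤4957, efficacy 62≥37).
F: dominated by A (side-effect rate 24≤31, cost 2852≤3251, efficacy 62≥60).
G: not dominated.
H: dominated by B (side-effect rate 13≤39, cost 801≤4907, efficacy 85≥81).
I: not dominated (best cost).
J: not dominated (best side-effect rate).

B, D, G, I, J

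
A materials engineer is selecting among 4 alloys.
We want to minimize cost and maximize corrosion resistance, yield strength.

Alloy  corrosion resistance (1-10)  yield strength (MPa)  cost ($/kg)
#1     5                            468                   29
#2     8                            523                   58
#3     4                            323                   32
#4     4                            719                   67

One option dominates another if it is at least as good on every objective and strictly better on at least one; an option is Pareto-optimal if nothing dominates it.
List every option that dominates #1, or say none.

none

#2: worse on cost (58 vs 29).
#3: worse on corrosion resistance (4 vs 5).
#4: worse on corrosion resistance (4 vs 5).
No option dominates #1.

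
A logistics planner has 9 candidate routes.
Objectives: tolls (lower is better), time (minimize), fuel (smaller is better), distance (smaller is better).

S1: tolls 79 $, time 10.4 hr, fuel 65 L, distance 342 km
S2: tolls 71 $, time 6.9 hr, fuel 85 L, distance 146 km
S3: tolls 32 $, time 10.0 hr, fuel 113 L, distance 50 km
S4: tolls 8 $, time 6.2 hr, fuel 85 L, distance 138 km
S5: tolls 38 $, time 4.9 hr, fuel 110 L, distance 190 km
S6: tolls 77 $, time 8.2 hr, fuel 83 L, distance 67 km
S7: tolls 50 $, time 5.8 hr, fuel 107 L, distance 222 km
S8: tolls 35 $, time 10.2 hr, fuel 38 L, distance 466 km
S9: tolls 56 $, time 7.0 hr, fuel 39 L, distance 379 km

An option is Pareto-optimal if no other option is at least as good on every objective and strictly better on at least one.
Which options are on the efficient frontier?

S1: not dominated.
S2: dominated by S4 (tolls 8≤71, time 6.2≤6.9, fuel 85≤85, distance 138≤146).
S3: not dominated (best distance).
S4: not dominated (best tolls).
S5: not dominated (best time).
S6: not dominated.
S7: not dominated.
S8: not dominated (best fuel).
S9: not dominated.

S1, S3, S4, S5, S6, S7, S8, S9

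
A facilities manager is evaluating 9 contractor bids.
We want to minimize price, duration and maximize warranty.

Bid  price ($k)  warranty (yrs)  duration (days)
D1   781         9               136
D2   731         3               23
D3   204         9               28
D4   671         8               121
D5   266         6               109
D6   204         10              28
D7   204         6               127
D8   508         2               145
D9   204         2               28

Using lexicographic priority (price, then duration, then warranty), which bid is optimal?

D6

First minimize price: best is 204, kept {D3, D6, D7, D9}.
Then minimize duration: best is 28, kept {D3, D6, D9}.
Then maximize warranty: best is 10, kept {D6}.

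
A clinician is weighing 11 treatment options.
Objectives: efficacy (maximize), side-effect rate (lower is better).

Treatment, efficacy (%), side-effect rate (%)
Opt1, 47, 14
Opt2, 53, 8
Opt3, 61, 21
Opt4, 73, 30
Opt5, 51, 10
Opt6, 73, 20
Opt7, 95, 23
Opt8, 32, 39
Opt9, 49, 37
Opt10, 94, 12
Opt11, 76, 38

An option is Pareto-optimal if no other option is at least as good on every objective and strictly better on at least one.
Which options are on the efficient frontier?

Opt1: dominated by Opt2 (efficacy 53≥47, side-effect rate 8≤14).
Opt2: not dominated (best side-effect rate).
Opt3: dominated by Opt6 (efficacy 73≥61, side-effect rate 20≤21).
Opt4: dominated by Opt6 (efficacy 73≥73, side-effect rate 20≤30).
Opt5: dominated by Opt2 (efficacy 53≥51, side-effect rate 8≤10).
Opt6: dominated by Opt10 (efficacy 94≥73, side-effect rate 12≤20).
Opt7: not dominated (best efficacy).
Opt8: dominated by Opt1 (efficacy 47≥32, side-effect rate 14≤39).
Opt9: dominated by Opt2 (efficacy 53≥49, side-effect rate 8≤37).
Opt10: not dominated.
Opt11: dominated by Opt7 (efficacy 95≥76, side-effect rate 23≤38).

Opt2, Opt7, Opt10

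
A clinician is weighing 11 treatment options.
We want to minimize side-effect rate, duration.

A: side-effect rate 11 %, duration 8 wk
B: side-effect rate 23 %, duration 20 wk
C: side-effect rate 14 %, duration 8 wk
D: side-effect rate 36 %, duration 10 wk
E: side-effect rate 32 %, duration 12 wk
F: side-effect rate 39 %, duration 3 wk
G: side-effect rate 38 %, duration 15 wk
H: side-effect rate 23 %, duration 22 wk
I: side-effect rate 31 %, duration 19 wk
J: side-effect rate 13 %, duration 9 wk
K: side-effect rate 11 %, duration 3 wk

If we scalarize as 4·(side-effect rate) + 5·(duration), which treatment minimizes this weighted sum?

A: 4·11 + 5·8 = 84
B: 4·23 + 5·20 = 192
C: 4·14 + 5·8 = 96
D: 4·36 + 5·10 = 194
E: 4·32 + 5·12 = 188
F: 4·39 + 5·3 = 171
G: 4·38 + 5·15 = 227
H: 4·23 + 5·22 = 202
I: 4·31 + 5·19 = 219
J: 4·13 + 5·9 = 97
K: 4·11 + 5·3 = 59
Lowest: K at 59.

K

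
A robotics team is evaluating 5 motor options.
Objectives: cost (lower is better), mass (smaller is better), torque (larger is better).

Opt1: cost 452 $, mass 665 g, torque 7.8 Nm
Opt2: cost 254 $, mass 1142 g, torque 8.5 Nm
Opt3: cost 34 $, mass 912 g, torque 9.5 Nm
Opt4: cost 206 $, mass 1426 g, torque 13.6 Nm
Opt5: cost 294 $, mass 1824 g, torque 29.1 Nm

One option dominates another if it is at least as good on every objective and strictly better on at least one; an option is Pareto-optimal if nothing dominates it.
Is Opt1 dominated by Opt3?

Opt3 vs Opt1: Opt3 is worse on mass (912 vs 665), so it does not dominate Opt1.

No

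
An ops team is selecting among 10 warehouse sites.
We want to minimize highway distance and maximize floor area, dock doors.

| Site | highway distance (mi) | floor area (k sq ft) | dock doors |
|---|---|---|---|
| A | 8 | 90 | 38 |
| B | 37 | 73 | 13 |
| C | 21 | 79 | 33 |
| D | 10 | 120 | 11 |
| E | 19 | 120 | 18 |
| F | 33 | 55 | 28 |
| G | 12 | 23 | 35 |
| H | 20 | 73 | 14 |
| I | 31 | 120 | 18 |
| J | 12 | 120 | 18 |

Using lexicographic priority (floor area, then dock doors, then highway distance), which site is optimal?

First maximize floor area: best is 120, kept {D, E, I, J}.
Then maximize dock doors: best is 18, kept {E, I, J}.
Then minimize highway distance: best is 12, kept {J}.

J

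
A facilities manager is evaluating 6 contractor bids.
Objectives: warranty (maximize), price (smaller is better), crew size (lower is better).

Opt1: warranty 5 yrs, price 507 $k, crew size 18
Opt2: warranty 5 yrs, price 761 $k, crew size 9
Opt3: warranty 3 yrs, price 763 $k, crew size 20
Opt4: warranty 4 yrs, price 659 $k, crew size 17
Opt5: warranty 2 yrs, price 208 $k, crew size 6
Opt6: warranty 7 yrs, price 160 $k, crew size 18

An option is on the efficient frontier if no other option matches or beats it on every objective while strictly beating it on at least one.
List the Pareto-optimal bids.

Opt1: dominated by Opt6 (warranty 7≥5, price 160≤507, crew size 18≤18).
Opt2: not dominated.
Opt3: dominated by Opt1 (warranty 5≥3, price 507≤763, crew size 18≤20).
Opt4: not dominated.
Opt5: not dominated (best crew size).
Opt6: not dominated (best warranty).

Opt2, Opt4, Opt5, Opt6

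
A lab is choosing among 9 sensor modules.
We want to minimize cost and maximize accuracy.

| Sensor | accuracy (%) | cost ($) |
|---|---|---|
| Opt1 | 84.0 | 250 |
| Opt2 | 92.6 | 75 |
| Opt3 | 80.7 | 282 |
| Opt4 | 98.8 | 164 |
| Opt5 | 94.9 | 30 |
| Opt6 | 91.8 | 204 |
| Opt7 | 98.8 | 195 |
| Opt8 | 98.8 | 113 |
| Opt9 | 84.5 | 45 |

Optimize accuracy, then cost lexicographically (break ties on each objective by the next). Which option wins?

First maximize accuracy: best is 98.8, kept {Opt4, Opt7, Opt8}.
Then minimize cost: best is 113, kept {Opt8}.

Opt8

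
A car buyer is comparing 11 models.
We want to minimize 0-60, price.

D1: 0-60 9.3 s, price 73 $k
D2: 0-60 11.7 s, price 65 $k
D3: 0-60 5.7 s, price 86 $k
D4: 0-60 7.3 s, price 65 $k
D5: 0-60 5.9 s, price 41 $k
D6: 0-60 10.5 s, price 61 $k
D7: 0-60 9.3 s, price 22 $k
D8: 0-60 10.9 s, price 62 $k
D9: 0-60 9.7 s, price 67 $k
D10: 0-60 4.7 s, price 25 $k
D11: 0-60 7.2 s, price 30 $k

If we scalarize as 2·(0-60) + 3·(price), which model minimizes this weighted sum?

D1: 2·9.3 + 3·73 = 237.6
D2: 2·11.7 + 3·65 = 218.4
D3: 2·5.7 + 3·86 = 269.4
D4: 2·7.3 + 3·65 = 209.6
D5: 2·5.9 + 3·41 = 134.8
D6: 2·10.5 + 3·61 = 204.0
D7: 2·9.3 + 3·22 = 84.6
D8: 2·10.9 + 3·62 = 207.8
D9: 2·9.7 + 3·67 = 220.4
D10: 2·4.7 + 3·25 = 84.4
D11: 2·7.2 + 3·30 = 104.4
Lowest: D10 at 84.4.

D10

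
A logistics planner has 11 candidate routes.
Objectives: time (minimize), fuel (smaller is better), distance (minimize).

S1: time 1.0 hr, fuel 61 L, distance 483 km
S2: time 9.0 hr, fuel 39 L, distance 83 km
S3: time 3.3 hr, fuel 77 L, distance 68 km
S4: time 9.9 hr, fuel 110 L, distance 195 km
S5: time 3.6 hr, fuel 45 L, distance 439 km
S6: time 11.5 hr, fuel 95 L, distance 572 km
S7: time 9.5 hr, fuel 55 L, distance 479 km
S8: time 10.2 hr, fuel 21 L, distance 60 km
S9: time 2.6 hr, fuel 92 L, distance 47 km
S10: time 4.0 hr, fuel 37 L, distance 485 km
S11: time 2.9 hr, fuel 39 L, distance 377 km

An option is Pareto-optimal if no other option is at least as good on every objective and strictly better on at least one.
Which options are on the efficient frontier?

S1: not dominated (best time).
S2: not dominated.
S3: not dominated.
S4: dominated by S2 (time 9.0≤9.9, fuel 39≤110, distance 83≤195).
S5: dominated by S11 (time 2.9≤3.6, fuel 39≤45, distance 377≤439).
S6: dominated by S1 (time 1.0≤11.5, fuel 61≤95, distance 483≤572).
S7: dominated by S2 (time 9.0≤9.5, fuel 39≤55, distance 83≤479).
S8: not dominated (best fuel).
S9: not dominated (best distance).
S10: not dominated.
S11: not dominated.

S1, S2, S3, S8, S9, S10, S11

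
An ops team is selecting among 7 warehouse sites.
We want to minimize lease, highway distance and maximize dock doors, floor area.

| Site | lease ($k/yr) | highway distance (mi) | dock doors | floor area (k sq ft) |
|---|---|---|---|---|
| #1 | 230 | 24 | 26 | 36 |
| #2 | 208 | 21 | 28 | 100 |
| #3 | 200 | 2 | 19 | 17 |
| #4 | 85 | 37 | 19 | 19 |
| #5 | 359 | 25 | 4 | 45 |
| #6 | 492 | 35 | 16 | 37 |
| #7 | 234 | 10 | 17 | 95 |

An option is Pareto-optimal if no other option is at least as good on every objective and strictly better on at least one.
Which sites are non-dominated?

#1: dominated by #2 (lease 208≤230, highway distance 21≤24, dock doors 28≥26, floor area 100≥36).
#2: not dominated (best dock doors).
#3: not dominated (best highway distance).
#4: not dominated (best lease).
#5: dominated by #2 (lease 208≤359, highway distance 21≤25, dock doors 28≥4, floor area 100≥45).
#6: dominated by #2 (lease 208≤492, highway distance 21≤35, dock doors 28≥16, floor area 100≥37).
#7: not dominated.

#2, #3, #4, #7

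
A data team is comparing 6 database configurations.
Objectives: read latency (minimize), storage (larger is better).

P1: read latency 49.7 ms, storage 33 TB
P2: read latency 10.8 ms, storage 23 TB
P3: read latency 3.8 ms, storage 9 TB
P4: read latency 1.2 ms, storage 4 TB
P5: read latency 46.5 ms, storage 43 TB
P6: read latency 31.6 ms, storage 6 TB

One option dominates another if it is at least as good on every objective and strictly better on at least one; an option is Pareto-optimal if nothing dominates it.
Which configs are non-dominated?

P1: dominated by P5 (read latency 46.5≤49.7, storage 43≥33).
P2: not dominated.
P3: not dominated.
P4: not dominated (best read latency).
P5: not dominated (best storage).
P6: dominated by P2 (read latency 10.8≤31.6, storage 23≥6).

P2, P3, P4, P5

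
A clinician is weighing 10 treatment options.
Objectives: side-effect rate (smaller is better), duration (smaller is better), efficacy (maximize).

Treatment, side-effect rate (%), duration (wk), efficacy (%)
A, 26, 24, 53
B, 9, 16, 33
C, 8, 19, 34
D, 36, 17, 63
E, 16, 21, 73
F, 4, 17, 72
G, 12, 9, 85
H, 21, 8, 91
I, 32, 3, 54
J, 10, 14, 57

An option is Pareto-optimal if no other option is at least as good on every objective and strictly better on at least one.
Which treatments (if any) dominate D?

F: side-effect rate 4≤36, duration 17≤17, efficacy 72≥63 — dominates D.
G: side-effect rate 12≤36, duration 9≤17, efficacy 85≥63 — dominates D.
H: side-effect rate 21≤36, duration 8≤17, efficacy 91≥63 — dominates D.
Others (A, B, C, E, I, J) are each worse than D on at least one objective.

F, G, H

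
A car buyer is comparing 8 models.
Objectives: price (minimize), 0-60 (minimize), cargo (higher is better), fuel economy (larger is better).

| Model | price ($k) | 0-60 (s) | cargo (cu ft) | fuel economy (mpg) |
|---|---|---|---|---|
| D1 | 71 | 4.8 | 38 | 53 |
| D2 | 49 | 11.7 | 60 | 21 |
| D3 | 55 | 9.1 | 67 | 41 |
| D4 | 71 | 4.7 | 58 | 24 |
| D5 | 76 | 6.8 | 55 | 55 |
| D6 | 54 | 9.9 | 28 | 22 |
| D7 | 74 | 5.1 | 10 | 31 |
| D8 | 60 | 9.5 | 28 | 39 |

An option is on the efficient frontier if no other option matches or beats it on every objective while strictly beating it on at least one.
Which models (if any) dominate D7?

D1: price 71≤74, 0-60 4.8≤5.1, cargo 38≥10, fuel economy 53≥31 — dominates D7.
Others (D2, D3, D4, D5, D6, D8) are each worse than D7 on at least one objective.

D1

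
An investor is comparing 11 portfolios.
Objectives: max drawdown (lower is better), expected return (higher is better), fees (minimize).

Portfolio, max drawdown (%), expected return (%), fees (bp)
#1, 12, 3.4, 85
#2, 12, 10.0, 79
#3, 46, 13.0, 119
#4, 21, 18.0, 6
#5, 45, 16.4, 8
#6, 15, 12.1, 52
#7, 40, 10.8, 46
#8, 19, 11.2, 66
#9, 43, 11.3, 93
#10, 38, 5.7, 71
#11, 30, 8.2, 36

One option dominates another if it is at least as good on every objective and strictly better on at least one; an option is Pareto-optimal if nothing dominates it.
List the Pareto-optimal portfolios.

#2, #4, #6

#1: dominated by #2 (max drawdown 12≤12, expected return 10.0≥3.4, fees 79≤85).
#2: not dominated.
#3: dominated by #4 (max drawdown 21≤46, expected return 18.0≥13.0, fees 6≤119).
#4: not dominated (best expected return).
#5: dominated by #4 (max drawdown 21≤45, expected return 18.0≥16.4, fees 6≤8).
#6: not dominated.
#7: dominated by #4 (max drawdown 21≤40, expected return 18.0≥10.8, fees 6≤46).
#8: dominated by #6 (max drawdown 15≤19, expected return 12.1≥11.2, fees 52≤66).
#9: dominated by #4 (max drawdown 21≤43, expected return 18.0≥11.3, fees 6≤93).
#10: dominated by #4 (max drawdown 21≤38, expected return 18.0≥5.7, fees 6≤71).
#11: dominated by #4 (max drawdown 21≤30, expected return 18.0≥8.2, fees 6≤36).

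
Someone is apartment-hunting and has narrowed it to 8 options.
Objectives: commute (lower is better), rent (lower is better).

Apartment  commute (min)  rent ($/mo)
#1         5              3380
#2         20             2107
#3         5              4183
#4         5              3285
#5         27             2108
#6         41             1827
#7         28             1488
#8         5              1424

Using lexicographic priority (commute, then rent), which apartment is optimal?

#8

First minimize commute: best is 5, kept {#1, #3, #4, #8}.
Then minimize rent: best is 1424, kept {#8}.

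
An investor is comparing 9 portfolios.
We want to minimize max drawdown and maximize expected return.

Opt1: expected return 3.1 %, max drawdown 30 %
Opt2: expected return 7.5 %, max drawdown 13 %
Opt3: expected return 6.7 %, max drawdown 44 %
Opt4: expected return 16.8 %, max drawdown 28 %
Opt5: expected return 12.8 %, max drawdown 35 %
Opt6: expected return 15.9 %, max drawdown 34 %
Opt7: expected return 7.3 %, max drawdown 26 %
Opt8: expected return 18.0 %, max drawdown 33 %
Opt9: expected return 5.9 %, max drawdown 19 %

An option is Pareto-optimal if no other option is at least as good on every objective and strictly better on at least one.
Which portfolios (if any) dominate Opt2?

none

Opt1: worse on expected return (3.1 vs 7.5).
Opt3: worse on expected return (6.7 vs 7.5).
Opt4: worse on max drawdown (28 vs 13).
Opt5: worse on max drawdown (35 vs 13).
Opt6: worse on max drawdown (34 vs 13).
Opt7: worse on expected return (7.3 vs 7.5).
Opt8: worse on max drawdown (33 vs 13).
Opt9: worse on expected return (5.9 vs 7.5).
No option dominates Opt2.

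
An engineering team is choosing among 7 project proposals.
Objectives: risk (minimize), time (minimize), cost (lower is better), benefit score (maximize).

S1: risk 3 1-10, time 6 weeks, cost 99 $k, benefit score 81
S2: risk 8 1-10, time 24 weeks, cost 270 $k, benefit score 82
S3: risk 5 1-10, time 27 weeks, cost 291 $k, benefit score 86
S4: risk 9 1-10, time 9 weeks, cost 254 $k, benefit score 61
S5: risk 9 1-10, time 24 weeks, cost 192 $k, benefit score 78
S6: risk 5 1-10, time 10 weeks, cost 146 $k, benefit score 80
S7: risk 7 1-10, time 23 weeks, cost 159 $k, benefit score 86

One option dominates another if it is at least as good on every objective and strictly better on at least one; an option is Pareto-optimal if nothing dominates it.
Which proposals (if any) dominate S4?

S1

S1: risk 3≤9, time 6≤9, cost 99≤254, benefit score 81≥61 — dominates S4.
Others (S2, S3, S5, S6, S7) are each worse than S4 on at least one objective.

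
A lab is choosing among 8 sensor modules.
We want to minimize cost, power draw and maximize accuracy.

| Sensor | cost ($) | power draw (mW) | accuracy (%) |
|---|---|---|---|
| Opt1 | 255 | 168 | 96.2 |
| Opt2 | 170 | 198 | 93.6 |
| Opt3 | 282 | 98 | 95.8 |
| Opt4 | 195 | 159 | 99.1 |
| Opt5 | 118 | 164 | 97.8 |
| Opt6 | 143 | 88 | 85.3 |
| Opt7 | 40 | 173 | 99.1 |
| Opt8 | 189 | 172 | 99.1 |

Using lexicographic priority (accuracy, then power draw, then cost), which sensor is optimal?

First maximize accuracy: best is 99.1, kept {Opt4, Opt7, Opt8}.
Then minimize power draw: best is 159, kept {Opt4}.

Opt4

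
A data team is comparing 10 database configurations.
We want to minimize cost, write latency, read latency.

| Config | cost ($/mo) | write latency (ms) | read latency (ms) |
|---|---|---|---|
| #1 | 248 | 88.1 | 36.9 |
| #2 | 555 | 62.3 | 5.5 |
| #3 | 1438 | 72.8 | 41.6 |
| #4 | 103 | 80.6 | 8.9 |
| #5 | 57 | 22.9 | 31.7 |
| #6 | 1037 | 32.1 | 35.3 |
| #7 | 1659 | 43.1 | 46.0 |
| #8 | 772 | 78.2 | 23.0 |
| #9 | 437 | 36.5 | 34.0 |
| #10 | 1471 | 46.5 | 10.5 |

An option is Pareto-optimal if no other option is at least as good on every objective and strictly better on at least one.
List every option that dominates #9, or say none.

#5: cost 57≤437, write latency 22.9≤36.5, read latency 31.7≤34.0 — dominates #9.
Others (#1, #2, #3, #4, #6, #7, #8, #10) are each worse than #9 on at least one objective.

#5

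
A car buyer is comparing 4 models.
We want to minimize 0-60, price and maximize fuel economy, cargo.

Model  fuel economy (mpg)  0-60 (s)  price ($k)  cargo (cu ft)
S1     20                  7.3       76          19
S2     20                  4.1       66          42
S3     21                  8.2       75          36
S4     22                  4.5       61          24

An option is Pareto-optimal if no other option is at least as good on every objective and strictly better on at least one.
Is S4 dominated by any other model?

No

S1: worse on fuel economy (20 vs 22).
S2: worse on fuel economy (20 vs 22).
S3: worse on fuel economy (21 vs 22).
No option is at least as good as S4 on every objective and strictly better on one.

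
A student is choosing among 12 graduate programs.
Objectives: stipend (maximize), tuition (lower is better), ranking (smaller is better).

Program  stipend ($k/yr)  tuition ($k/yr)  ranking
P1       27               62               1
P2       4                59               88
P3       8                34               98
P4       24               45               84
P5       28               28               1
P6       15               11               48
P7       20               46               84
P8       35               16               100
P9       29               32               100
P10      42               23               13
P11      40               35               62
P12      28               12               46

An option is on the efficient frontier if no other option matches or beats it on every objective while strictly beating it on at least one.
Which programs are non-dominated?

P5, P6, P8, P10, P12

P1: dominated by P5 (stipend 28≥27, tuition 28≤62, ranking 1≤1).
P2: dominated by P4 (stipend 24≥4, tuition 45≤59, ranking 84≤88).
P3: dominated by P5 (stipend 28≥8, tuition 28≤34, ranking 1≤98).
P4: dominated by P5 (stipend 28≥24, tuition 28≤45, ranking 1≤84).
P5: not dominated.
P6: not dominated (best tuition).
P7: dominated by P4 (stipend 24≥20, tuition 45≤46, ranking 84≤84).
P8: not dominated.
P9: dominated by P8 (stipend 35≥29, tuition 16≤32, ranking 100≤100).
P10: not dominated (best stipend).
P11: dominated by P10 (stipend 42≥40, tuition 23≤35, ranking 13≤62).
P12: not dominated.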